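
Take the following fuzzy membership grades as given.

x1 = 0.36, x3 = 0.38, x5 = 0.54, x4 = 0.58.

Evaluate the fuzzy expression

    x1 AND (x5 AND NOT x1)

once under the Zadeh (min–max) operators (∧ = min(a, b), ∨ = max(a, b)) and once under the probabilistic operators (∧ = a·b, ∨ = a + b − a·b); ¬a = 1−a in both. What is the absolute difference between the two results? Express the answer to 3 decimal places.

0.236

Under Zadeh (min–max):
  NOT x1 = 1 − 0.36 = 0.64
  x5 AND NOT x1 = min(a, b) on (0.54, 0.64) = 0.54
  x1 AND (x5 AND NOT x1) = min(a, b) on (0.36, 0.54) = 0.36
  → value = 0.3600
Under probabilistic:
  NOT x1 = 1 − 0.3600 = 0.6400
  x5 AND NOT x1 = a·b on (0.5400, 0.6400) = 0.3456
  x1 AND (x5 AND NOT x1) = a·b on (0.3600, 0.3456) = 0.1244
  → value = 0.1244
|0.3600 − 0.1244| = 0.236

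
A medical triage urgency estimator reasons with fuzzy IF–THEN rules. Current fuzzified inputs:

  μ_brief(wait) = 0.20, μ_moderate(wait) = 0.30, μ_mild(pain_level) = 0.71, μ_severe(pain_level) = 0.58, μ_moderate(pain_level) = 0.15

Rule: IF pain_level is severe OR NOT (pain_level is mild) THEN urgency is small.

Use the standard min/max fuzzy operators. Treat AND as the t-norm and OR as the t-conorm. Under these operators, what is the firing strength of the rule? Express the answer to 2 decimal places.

firing strength: severe=0.58, ¬mild=1−0.71=0.29; OR[max(a, b)] → w = 0.58

0.58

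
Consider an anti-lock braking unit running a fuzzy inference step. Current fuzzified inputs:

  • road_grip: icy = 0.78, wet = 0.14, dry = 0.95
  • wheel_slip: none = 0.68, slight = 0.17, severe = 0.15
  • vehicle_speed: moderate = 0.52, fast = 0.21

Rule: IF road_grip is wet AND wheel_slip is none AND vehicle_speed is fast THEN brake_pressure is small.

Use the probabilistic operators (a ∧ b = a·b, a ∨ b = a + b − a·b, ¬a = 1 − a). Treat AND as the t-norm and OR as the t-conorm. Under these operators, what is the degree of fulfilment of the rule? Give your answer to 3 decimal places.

0.020

firing strength: wet=0.14, none=0.68, fast=0.21; AND[a·b] → w = 0.0200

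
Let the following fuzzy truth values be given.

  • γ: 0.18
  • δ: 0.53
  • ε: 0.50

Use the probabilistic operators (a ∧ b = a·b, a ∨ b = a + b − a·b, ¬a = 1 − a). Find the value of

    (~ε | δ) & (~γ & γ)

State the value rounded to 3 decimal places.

~ε = 1 − 0.5000 = 0.5000
~ε | δ = a + b − a·b on (0.5000, 0.5300) = 0.7650
~γ = 1 − 0.1800 = 0.8200
~γ & γ = a·b on (0.8200, 0.1800) = 0.1476
(~ε | δ) & (~γ & γ) = a·b on (0.7650, 0.1476) = 0.1129

0.113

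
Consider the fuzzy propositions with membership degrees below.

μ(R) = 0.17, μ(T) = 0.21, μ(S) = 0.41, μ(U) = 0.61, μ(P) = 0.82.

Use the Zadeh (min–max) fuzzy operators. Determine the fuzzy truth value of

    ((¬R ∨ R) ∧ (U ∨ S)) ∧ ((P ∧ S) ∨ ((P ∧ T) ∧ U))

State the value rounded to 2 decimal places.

¬R = 1 − 0.17 = 0.83
¬R ∨ R = max(a, b) on (0.83, 0.17) = 0.83
U ∨ S = max(a, b) on (0.61, 0.41) = 0.61
(¬R ∨ R) ∧ (U ∨ S) = min(a, b) on (0.83, 0.61) = 0.61
P ∧ S = min(a, b) on (0.82, 0.41) = 0.41
P ∧ T = min(a, b) on (0.82, 0.21) = 0.21
(P ∧ T) ∧ U = min(a, b) on (0.21, 0.61) = 0.21
(P ∧ S) ∨ ((P ∧ T) ∧ U) = max(a, b) on (0.41, 0.21) = 0.41
((¬R ∨ R) ∧ (U ∨ S)) ∧ ((P ∧ S) ∨ ((P ∧ T) ∧ U)) = min(a, b) on (0.61, 0.41) = 0.41

0.41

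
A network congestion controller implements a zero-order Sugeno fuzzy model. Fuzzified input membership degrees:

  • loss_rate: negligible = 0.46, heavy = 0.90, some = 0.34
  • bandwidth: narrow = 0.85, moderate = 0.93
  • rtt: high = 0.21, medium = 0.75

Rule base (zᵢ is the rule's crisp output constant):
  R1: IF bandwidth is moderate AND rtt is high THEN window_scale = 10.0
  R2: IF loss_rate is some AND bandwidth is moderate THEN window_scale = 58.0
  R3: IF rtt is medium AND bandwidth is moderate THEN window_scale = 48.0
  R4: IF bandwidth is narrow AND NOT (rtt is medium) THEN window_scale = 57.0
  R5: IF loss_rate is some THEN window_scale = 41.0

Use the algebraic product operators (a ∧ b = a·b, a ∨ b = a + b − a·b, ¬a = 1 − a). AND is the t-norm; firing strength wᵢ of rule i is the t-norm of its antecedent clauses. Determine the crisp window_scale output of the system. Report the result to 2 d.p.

R1 (z=10.0): moderate=0.93, high=0.21; AND[a·b] → w = 0.1953
R2 (z=58.0): some=0.34, moderate=0.93; AND[a·b] → w = 0.3162
R3 (z=48.0): medium=0.75, moderate=0.93; AND[a·b] → w = 0.6975
R4 (z=57.0): narrow=0.85, ¬medium=1−0.75=0.25; AND[a·b] → w = 0.2125
R5 (z=41.0): some=0.34 → w = 0.3400
Weighted average = (0.1953·10.0 + 0.3162·58.0 + 0.6975·48.0 + 0.2125·57.0 + 0.3400·41.0) / (0.1953 + 0.3162 + 0.6975 + 0.2125 + 0.3400)
  = 79.8251 / 1.7615 = 45.32

45.32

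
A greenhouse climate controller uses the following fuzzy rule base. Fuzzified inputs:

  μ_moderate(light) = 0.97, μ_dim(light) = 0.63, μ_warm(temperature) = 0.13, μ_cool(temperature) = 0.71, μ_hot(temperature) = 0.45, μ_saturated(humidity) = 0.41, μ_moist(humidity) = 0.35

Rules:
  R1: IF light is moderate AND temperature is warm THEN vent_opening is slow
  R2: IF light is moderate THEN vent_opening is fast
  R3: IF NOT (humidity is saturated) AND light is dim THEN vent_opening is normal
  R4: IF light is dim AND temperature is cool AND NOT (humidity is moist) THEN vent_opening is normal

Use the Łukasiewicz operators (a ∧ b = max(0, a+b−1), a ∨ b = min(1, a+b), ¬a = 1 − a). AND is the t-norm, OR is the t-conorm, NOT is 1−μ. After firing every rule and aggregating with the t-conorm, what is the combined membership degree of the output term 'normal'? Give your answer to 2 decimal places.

R1: moderate=0.97, warm=0.13; AND[max(0, a+b−1)] → w = 0.10
R2: moderate=0.97 → w = 0.97
R3: ¬saturated=1−0.41=0.59, dim=0.63; AND[max(0, a+b−1)] → w = 0.22
R4: dim=0.63, cool=0.71, ¬moist=1−0.35=0.65; AND[max(0, a+b−1)] → w = 0.00
Rules with consequent 'normal': {R3, R4} → strengths 0.22, 0.00
Aggregate via t-conorm [min(1, a+b)]: 0.22

0.22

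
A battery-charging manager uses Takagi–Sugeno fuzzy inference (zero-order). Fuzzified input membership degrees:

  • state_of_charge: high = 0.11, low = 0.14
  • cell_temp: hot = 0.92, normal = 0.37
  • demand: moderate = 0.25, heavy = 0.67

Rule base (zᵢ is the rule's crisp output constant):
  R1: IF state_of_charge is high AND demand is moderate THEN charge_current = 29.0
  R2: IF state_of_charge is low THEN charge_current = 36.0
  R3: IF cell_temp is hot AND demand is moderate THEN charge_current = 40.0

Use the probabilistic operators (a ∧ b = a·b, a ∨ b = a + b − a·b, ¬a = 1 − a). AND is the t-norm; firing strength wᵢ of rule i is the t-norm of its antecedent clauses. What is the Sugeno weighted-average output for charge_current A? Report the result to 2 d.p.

R1 (z=29.0): high=0.11, moderate=0.25; AND[a·b] → w = 0.0275
R2 (z=36.0): low=0.14 → w = 0.1400
R3 (z=40.0): hot=0.92, moderate=0.25; AND[a·b] → w = 0.2300
Weighted average = (0.0275·29.0 + 0.1400·36.0 + 0.2300·40.0) / (0.0275 + 0.1400 + 0.2300)
  = 15.0375 / 0.3975 = 37.83

37.83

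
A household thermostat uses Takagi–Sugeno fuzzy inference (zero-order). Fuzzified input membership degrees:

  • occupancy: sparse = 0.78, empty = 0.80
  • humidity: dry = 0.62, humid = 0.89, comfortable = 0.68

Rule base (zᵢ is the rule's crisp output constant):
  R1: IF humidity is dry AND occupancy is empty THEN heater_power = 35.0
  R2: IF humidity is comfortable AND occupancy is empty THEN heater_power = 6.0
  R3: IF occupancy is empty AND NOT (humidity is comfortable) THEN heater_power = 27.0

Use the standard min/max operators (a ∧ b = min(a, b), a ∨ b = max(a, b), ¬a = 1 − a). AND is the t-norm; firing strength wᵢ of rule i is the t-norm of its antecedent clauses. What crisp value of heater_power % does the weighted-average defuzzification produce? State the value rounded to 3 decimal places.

R1 (z=35.0): dry=0.62, empty=0.80; AND[min(a, b)] → w = 0.62
R2 (z=6.0): comfortable=0.68, empty=0.80; AND[min(a, b)] → w = 0.68
R3 (z=27.0): empty=0.80, ¬comfortable=1−0.68=0.32; AND[min(a, b)] → w = 0.32
Weighted average = (0.62·35.0 + 0.68·6.0 + 0.32·27.0) / (0.62 + 0.68 + 0.32)
  = 34.4200 / 1.6200 = 21.247

21.247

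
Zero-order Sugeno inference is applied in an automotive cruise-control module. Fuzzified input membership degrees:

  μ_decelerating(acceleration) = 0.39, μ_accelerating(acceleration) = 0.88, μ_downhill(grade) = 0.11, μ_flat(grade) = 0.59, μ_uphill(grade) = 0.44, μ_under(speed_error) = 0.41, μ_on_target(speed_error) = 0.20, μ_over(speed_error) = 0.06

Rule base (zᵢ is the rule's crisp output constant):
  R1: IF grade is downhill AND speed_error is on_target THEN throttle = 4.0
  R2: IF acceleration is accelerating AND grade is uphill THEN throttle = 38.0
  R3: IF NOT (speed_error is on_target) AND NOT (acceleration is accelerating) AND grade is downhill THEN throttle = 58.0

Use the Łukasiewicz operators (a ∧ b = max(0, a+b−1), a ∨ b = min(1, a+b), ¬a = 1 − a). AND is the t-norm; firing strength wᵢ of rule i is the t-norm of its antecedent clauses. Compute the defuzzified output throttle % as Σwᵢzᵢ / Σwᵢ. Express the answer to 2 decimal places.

R1 (z=4.0): downhill=0.11, on_target=0.20; AND[max(0, a+b−1)] → w = 0.00
R2 (z=38.0): accelerating=0.88, uphill=0.44; AND[max(0, a+b−1)] → w = 0.32
R3 (z=58.0): ¬on_target=1−0.20=0.80, ¬accelerating=1−0.88=0.12, downhill=0.11; AND[max(0, a+b−1)] → w = 0.00
Weighted average = (0.00·4.0 + 0.32·38.0 + 0.00·58.0) / (0.00 + 0.32 + 0.00)
  = 12.1600 / 0.3200 = 38.00

38.00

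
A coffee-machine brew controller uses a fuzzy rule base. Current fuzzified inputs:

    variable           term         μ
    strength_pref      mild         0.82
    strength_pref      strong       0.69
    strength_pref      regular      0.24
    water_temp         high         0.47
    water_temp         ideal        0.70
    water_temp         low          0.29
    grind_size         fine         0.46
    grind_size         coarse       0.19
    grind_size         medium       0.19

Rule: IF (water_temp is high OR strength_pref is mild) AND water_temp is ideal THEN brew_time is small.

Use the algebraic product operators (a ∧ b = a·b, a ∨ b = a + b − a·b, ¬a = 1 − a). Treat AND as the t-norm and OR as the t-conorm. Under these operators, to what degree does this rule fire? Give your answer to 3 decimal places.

firing strength: (high=0.47 OR mild=0.82) = 0.9046; AND[a·b] with ideal=0.70 → w = 0.6332

0.633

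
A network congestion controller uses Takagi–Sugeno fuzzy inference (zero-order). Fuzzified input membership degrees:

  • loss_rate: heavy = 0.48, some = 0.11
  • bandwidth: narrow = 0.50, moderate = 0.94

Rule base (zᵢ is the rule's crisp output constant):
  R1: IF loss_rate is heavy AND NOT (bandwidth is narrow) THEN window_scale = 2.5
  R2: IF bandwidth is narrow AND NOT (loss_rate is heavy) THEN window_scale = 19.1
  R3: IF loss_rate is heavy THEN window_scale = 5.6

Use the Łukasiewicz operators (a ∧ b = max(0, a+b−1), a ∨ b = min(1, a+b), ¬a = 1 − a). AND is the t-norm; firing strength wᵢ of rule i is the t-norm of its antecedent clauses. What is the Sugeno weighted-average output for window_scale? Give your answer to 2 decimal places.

6.14

R1 (z=2.5): heavy=0.48, ¬narrow=1−0.50=0.50; AND[max(0, a+b−1)] → w = 0.00
R2 (z=19.1): narrow=0.50, ¬heavy=1−0.48=0.52; AND[max(0, a+b−1)] → w = 0.02
R3 (z=5.6): heavy=0.48 → w = 0.48
Weighted average = (0.00·2.5 + 0.02·19.1 + 0.48·5.6) / (0.00 + 0.02 + 0.48)
  = 3.0700 / 0.5000 = 6.14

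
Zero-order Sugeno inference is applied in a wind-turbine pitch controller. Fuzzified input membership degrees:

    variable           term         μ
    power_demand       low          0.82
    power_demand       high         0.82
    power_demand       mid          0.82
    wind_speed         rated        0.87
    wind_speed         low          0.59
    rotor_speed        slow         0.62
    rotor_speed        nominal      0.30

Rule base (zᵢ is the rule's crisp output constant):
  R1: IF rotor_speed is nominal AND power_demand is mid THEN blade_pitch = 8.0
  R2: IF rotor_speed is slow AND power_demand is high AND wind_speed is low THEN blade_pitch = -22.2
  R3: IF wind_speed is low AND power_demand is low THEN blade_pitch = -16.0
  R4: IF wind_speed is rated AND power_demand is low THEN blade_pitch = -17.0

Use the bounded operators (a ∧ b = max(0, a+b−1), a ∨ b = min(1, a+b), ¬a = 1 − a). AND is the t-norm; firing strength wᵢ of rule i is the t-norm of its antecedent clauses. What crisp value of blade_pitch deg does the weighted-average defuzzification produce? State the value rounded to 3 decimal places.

-14.397

R1 (z=8.0): nominal=0.30, mid=0.82; AND[max(0, a+b−1)] → w = 0.12
R2 (z=-22.2): slow=0.62, high=0.82, low=0.59; AND[max(0, a+b−1)] → w = 0.03
R3 (z=-16.0): low=0.59, low=0.82; AND[max(0, a+b−1)] → w = 0.41
R4 (z=-17.0): rated=0.87, low=0.82; AND[max(0, a+b−1)] → w = 0.69
Weighted average = (0.12·8.0 + 0.03·-22.2 + 0.41·-16.0 + 0.69·-17.0) / (0.12 + 0.03 + 0.41 + 0.69)
  = -17.9960 / 1.2500 = -14.397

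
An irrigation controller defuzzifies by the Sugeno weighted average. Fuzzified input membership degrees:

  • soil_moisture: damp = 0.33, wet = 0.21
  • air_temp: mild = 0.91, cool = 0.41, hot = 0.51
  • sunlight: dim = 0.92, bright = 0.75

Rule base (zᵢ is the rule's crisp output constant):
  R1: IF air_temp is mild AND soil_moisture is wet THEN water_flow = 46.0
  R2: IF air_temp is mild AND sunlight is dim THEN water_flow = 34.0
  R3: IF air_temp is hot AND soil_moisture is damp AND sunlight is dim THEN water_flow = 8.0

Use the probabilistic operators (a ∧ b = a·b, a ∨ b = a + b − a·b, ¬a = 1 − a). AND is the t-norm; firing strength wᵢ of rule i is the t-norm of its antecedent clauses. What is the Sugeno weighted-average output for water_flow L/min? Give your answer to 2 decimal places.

R1 (z=46.0): mild=0.91, wet=0.21; AND[a·b] → w = 0.1911
R2 (z=34.0): mild=0.91, dim=0.92; AND[a·b] → w = 0.8372
R3 (z=8.0): hot=0.51, damp=0.33, dim=0.92; AND[a·b] → w = 0.1548
Weighted average = (0.1911·46.0 + 0.8372·34.0 + 0.1548·8.0) / (0.1911 + 0.8372 + 0.1548)
  = 38.4941 / 1.1831 = 32.54

32.54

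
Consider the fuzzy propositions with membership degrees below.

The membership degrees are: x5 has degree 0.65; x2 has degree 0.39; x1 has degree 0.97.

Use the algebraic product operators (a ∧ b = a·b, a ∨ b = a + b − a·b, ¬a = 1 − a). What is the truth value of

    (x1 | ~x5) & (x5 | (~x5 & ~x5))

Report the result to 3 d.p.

0.679

~x5 = 1 − 0.6500 = 0.3500
x1 | ~x5 = a + b − a·b on (0.9700, 0.3500) = 0.9805
~x5 = 1 − 0.6500 = 0.3500
~x5 = 1 − 0.6500 = 0.3500
~x5 & ~x5 = a·b on (0.3500, 0.3500) = 0.1225
x5 | (~x5 & ~x5) = a + b − a·b on (0.6500, 0.1225) = 0.6929
(x1 | ~x5) & (x5 | (~x5 & ~x5)) = a·b on (0.9805, 0.6929) = 0.6794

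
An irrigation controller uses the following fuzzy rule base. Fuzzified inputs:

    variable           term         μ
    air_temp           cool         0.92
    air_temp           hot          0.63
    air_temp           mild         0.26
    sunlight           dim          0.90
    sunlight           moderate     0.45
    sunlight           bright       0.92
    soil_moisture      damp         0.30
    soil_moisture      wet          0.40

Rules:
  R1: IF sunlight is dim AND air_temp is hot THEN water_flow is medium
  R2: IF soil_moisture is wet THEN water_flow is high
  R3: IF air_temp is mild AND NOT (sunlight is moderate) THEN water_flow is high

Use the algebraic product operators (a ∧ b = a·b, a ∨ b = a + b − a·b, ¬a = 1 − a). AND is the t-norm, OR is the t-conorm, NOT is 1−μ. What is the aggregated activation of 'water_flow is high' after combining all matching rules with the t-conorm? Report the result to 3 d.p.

R1: dim=0.90, hot=0.63; AND[a·b] → w = 0.5670
R2: wet=0.40 → w = 0.4000
R3: mild=0.26, ¬moderate=1−0.45=0.55; AND[a·b] → w = 0.1430
Rules with consequent 'high': {R2, R3} → strengths 0.4000, 0.1430
Aggregate via t-conorm [a + b − a·b]: 0.4858

0.486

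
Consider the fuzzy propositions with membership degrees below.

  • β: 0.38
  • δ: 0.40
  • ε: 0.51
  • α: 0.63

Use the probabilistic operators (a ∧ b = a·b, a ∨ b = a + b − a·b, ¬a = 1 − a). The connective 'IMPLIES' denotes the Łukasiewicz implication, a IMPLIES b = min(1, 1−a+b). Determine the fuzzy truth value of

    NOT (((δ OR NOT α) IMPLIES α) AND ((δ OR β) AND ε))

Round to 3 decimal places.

0.680

NOT α = 1 − 0.6300 = 0.3700
δ OR NOT α = a + b − a·b on (0.4000, 0.3700) = 0.6220
(δ OR NOT α) IMPLIES α  [Łukasiewicz: min(1, 1−a+b)] with a=0.6220, b=0.6300 → 1.0000
δ OR β = a + b − a·b on (0.4000, 0.3800) = 0.6280
(δ OR β) AND ε = a·b on (0.6280, 0.5100) = 0.3203
((δ OR NOT α) IMPLIES α) AND ((δ OR β) AND ε) = a·b on (1.0000, 0.3203) = 0.3203
NOT (((δ OR NOT α) IMPLIES α) AND ((δ OR β) AND ε)) = 1 − 0.3203 = 0.6797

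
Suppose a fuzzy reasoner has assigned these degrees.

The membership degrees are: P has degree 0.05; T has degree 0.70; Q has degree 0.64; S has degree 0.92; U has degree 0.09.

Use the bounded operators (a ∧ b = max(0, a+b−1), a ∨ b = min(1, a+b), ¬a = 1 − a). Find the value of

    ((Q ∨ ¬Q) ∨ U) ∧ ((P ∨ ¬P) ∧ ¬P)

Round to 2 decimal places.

¬Q = 1 − 0.64 = 0.36
Q ∨ ¬Q = min(1, a+b) on (0.64, 0.36) = 1.00
(Q ∨ ¬Q) ∨ U = min(1, a+b) on (1.00, 0.09) = 1.00
¬P = 1 − 0.05 = 0.95
P ∨ ¬P = min(1, a+b) on (0.05, 0.95) = 1.00
¬P = 1 − 0.05 = 0.95
(P ∨ ¬P) ∧ ¬P = max(0, a+b−1) on (1.00, 0.95) = 0.95
((Q ∨ ¬Q) ∨ U) ∧ ((P ∨ ¬P) ∧ ¬P) = max(0, a+b−1) on (1.00, 0.95) = 0.95

0.95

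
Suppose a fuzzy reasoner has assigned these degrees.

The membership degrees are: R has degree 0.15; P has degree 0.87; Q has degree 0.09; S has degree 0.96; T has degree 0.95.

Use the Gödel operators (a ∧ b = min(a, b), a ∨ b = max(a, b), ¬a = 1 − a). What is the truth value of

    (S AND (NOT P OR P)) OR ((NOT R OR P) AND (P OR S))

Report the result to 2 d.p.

NOT P = 1 − 0.87 = 0.13
NOT P OR P = max(a, b) on (0.13, 0.87) = 0.87
S AND (NOT P OR P) = min(a, b) on (0.96, 0.87) = 0.87
NOT R = 1 − 0.15 = 0.85
NOT R OR P = max(a, b) on (0.85, 0.87) = 0.87
P OR S = max(a, b) on (0.87, 0.96) = 0.96
(NOT R OR P) AND (P OR S) = min(a, b) on (0.87, 0.96) = 0.87
(S AND (NOT P OR P)) OR ((NOT R OR P) AND (P OR S)) = max(a, b) on (0.87, 0.87) = 0.87

0.87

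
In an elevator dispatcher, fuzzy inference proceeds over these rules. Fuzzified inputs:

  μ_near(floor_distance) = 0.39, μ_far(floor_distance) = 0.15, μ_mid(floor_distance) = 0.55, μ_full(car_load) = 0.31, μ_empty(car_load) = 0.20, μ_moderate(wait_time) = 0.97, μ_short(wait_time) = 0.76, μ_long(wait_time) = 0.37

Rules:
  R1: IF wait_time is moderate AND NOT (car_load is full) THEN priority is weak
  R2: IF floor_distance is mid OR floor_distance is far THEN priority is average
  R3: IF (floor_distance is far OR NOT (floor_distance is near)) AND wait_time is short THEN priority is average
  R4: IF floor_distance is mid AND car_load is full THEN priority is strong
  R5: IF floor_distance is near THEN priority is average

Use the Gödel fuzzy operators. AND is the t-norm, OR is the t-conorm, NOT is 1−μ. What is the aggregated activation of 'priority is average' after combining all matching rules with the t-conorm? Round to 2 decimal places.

0.61

R1: moderate=0.97, ¬full=1−0.31=0.69; AND[min(a, b)] → w = 0.69
R2: mid=0.55, far=0.15; OR[max(a, b)] → w = 0.55
R3: (far=0.15 OR ¬near=1−0.39=0.61) = 0.61; AND[min(a, b)] with short=0.76 → w = 0.61
R4: mid=0.55, full=0.31; AND[min(a, b)] → w = 0.31
R5: near=0.39 → w = 0.39
Rules with consequent 'average': {R2, R3, R5} → strengths 0.55, 0.61, 0.39
Aggregate via t-conorm [max(a, b)]: 0.61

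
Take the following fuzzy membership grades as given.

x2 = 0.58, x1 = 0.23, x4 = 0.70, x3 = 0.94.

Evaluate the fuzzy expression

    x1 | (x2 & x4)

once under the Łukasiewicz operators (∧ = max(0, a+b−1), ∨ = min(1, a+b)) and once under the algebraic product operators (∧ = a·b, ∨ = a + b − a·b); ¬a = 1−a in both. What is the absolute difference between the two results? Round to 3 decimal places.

0.033

Under Łukasiewicz:
  x2 & x4 = max(0, a+b−1) on (0.58, 0.70) = 0.28
  x1 | (x2 & x4) = min(1, a+b) on (0.23, 0.28) = 0.51
  → value = 0.5100
Under algebraic product:
  x2 & x4 = a·b on (0.5800, 0.7000) = 0.4060
  x1 | (x2 & x4) = a + b − a·b on (0.2300, 0.4060) = 0.5426
  → value = 0.5426
|0.5100 − 0.5426| = 0.033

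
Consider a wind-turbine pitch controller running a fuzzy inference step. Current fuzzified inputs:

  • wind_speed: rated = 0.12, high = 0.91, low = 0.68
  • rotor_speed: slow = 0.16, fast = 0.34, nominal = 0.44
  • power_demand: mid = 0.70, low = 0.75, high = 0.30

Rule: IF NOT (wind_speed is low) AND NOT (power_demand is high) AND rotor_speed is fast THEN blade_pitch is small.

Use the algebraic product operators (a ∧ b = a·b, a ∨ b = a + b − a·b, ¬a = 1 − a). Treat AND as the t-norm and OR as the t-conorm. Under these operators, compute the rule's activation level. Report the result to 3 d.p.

firing strength: ¬low=1−0.68=0.32, ¬high=1−0.30=0.70, fast=0.34; AND[a·b] → w = 0.0762

0.076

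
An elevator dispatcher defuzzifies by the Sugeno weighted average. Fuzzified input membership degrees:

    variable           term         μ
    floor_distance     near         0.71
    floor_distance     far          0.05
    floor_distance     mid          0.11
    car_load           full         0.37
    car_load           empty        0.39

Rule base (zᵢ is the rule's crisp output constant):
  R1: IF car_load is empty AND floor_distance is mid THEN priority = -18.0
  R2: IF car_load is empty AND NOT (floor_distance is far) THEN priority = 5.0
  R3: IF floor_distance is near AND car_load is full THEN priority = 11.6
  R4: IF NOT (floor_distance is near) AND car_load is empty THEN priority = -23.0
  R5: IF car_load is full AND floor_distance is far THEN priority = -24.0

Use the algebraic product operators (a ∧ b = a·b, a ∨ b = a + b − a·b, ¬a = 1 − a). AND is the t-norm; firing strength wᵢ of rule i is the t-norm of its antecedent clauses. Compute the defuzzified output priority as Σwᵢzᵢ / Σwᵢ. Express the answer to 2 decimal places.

1.34

R1 (z=-18.0): empty=0.39, mid=0.11; AND[a·b] → w = 0.0429
R2 (z=5.0): empty=0.39, ¬far=1−0.05=0.95; AND[a·b] → w = 0.3705
R3 (z=11.6): near=0.71, full=0.37; AND[a·b] → w = 0.2627
R4 (z=-23.0): ¬near=1−0.71=0.29, empty=0.39; AND[a·b] → w = 0.1131
R5 (z=-24.0): full=0.37, far=0.05; AND[a·b] → w = 0.0185
Weighted average = (0.0429·-18.0 + 0.3705·5.0 + 0.2627·11.6 + 0.1131·-23.0 + 0.0185·-24.0) / (0.0429 + 0.3705 + 0.2627 + 0.1131 + 0.0185)
  = 1.0823 / 0.8077 = 1.34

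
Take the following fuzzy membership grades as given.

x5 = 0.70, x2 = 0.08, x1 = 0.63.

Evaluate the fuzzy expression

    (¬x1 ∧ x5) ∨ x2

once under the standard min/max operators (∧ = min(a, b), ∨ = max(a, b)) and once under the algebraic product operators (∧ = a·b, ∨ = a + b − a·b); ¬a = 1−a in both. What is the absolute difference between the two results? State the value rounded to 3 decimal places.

0.052

Under standard min/max:
  ¬x1 = 1 − 0.63 = 0.37
  ¬x1 ∧ x5 = min(a, b) on (0.37, 0.70) = 0.37
  (¬x1 ∧ x5) ∨ x2 = max(a, b) on (0.37, 0.08) = 0.37
  → value = 0.3700
Under algebraic product:
  ¬x1 = 1 − 0.6300 = 0.3700
  ¬x1 ∧ x5 = a·b on (0.3700, 0.7000) = 0.2590
  (¬x1 ∧ x5) ∨ x2 = a + b − a·b on (0.2590, 0.0800) = 0.3183
  → value = 0.3183
|0.3700 − 0.3183| = 0.052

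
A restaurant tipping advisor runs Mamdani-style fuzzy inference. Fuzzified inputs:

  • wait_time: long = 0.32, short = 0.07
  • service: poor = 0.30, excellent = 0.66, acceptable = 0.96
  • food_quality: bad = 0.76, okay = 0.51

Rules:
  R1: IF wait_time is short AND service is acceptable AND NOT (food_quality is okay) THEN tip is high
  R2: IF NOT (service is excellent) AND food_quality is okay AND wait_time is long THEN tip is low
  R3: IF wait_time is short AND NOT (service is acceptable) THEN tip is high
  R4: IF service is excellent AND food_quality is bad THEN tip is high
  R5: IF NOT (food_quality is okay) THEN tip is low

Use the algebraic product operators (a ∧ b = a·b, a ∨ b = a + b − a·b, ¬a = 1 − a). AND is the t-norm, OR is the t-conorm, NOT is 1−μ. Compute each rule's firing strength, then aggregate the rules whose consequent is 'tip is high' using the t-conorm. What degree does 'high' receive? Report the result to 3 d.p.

R1: short=0.07, acceptable=0.96, ¬okay=1−0.51=0.49; AND[a·b] → w = 0.0329
R2: ¬excellent=1−0.66=0.34, okay=0.51, long=0.32; AND[a·b] → w = 0.0555
R3: short=0.07, ¬acceptable=1−0.96=0.04; AND[a·b] → w = 0.0028
R4: excellent=0.66, bad=0.76; AND[a·b] → w = 0.5016
R5: ¬okay=1−0.51=0.49 → w = 0.4900
Rules with consequent 'high': {R1, R3, R4} → strengths 0.0329, 0.0028, 0.5016
Aggregate via t-conorm [a + b − a·b]: 0.5194

0.519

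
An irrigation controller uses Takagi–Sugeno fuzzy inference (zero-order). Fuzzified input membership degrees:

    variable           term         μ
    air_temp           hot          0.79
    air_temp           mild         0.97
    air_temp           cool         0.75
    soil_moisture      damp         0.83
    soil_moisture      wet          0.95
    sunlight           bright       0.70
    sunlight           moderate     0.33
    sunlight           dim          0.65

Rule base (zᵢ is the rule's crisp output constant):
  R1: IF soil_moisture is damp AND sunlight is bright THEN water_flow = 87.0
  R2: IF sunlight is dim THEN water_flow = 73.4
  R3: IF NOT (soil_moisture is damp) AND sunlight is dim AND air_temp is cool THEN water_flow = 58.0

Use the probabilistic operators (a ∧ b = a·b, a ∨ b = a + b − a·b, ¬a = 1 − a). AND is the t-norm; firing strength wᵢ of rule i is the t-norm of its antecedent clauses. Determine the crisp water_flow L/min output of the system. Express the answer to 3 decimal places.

78.443

R1 (z=87.0): damp=0.83, bright=0.70; AND[a·b] → w = 0.5810
R2 (z=73.4): dim=0.65 → w = 0.6500
R3 (z=58.0): ¬damp=1−0.83=0.17, dim=0.65, cool=0.75; AND[a·b] → w = 0.0829
Weighted average = (0.5810·87.0 + 0.6500·73.4 + 0.0829·58.0) / (0.5810 + 0.6500 + 0.0829)
  = 103.0637 / 1.3139 = 78.443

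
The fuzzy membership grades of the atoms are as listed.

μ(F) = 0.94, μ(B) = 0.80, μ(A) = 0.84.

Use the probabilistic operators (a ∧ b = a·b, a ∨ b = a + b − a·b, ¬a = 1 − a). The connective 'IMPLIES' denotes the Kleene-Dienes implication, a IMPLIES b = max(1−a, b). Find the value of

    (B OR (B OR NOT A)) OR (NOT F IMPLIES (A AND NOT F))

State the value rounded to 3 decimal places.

NOT A = 1 − 0.8400 = 0.1600
B OR NOT A = a + b − a·b on (0.8000, 0.1600) = 0.8320
B OR (B OR NOT A) = a + b − a·b on (0.8000, 0.8320) = 0.9664
NOT F = 1 − 0.9400 = 0.0600
NOT F = 1 − 0.9400 = 0.0600
A AND NOT F = a·b on (0.8400, 0.0600) = 0.0504
NOT F IMPLIES (A AND NOT F)  [Kleene-Dienes: max(1−a, b)] with a=0.0600, b=0.0504 → 0.9400
(B OR (B OR NOT A)) OR (NOT F IMPLIES (A AND NOT F)) = a + b − a·b on (0.9664, 0.9400) = 0.9980

0.998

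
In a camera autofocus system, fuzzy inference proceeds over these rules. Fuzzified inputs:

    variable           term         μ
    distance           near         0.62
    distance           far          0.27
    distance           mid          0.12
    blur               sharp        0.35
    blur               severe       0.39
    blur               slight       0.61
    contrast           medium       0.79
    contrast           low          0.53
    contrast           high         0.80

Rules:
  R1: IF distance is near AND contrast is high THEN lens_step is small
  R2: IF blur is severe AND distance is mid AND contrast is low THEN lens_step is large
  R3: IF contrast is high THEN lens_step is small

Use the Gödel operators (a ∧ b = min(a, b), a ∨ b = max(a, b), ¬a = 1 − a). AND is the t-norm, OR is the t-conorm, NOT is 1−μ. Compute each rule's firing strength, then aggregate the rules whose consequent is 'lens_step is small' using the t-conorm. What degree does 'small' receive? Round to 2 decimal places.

R1: near=0.62, high=0.80; AND[min(a, b)] → w = 0.62
R2: severe=0.39, mid=0.12, low=0.53; AND[min(a, b)] → w = 0.12
R3: high=0.80 → w = 0.80
Rules with consequent 'small': {R1, R3} → strengths 0.62, 0.80
Aggregate via t-conorm [max(a, b)]: 0.80

0.80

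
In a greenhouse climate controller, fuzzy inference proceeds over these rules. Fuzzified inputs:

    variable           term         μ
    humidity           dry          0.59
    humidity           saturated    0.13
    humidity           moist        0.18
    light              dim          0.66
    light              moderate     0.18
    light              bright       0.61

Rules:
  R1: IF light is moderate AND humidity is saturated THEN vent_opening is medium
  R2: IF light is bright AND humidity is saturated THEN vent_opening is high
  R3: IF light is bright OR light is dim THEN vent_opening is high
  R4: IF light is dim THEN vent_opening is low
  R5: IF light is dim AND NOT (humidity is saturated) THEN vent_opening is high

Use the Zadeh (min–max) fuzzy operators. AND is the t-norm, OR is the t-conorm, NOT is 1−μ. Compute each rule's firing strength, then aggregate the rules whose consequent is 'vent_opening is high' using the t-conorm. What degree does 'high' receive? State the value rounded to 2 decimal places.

0.66

R1: moderate=0.18, saturated=0.13; AND[min(a, b)] → w = 0.13
R2: bright=0.61, saturated=0.13; AND[min(a, b)] → w = 0.13
R3: bright=0.61, dim=0.66; OR[max(a, b)] → w = 0.66
R4: dim=0.66 → w = 0.66
R5: dim=0.66, ¬saturated=1−0.13=0.87; AND[min(a, b)] → w = 0.66
Rules with consequent 'high': {R2, R3, R5} → strengths 0.13, 0.66, 0.66
Aggregate via t-conorm [max(a, b)]: 0.66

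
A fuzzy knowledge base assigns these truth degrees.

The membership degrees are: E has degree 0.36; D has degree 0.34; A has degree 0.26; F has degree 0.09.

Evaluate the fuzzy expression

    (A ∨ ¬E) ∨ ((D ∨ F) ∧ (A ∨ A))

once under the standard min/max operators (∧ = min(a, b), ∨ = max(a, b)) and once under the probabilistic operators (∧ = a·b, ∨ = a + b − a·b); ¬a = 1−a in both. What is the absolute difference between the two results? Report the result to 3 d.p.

Under standard min/max:
  ¬E = 1 − 0.36 = 0.64
  A ∨ ¬E = max(a, b) on (0.26, 0.64) = 0.64
  D ∨ F = max(a, b) on (0.34, 0.09) = 0.34
  A ∨ A = max(a, b) on (0.26, 0.26) = 0.26
  (D ∨ F) ∧ (A ∨ A) = min(a, b) on (0.34, 0.26) = 0.26
  (A ∨ ¬E) ∨ ((D ∨ F) ∧ (A ∨ A)) = max(a, b) on (0.64, 0.26) = 0.64
  → value = 0.6400
Under probabilistic:
  ¬E = 1 − 0.3600 = 0.6400
  A ∨ ¬E = a + b − a·b on (0.2600, 0.6400) = 0.7336
  D ∨ F = a + b − a·b on (0.3400, 0.0900) = 0.3994
  A ∨ A = a + b − a·b on (0.2600, 0.2600) = 0.4524
  (D ∨ F) ∧ (A ∨ A) = a·b on (0.3994, 0.4524) = 0.1807
  (A ∨ ¬E) ∨ ((D ∨ F) ∧ (A ∨ A)) = a + b − a·b on (0.7336, 0.1807) = 0.7817
  → value = 0.7817
|0.6400 − 0.7817| = 0.142

0.142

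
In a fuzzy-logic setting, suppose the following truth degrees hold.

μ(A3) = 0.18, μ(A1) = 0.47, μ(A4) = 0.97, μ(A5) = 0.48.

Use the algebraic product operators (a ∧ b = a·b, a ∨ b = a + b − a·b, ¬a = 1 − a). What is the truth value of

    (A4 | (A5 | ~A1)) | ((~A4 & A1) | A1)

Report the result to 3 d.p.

~A1 = 1 − 0.4700 = 0.5300
A5 | ~A1 = a + b − a·b on (0.4800, 0.5300) = 0.7556
A4 | (A5 | ~A1) = a + b − a·b on (0.9700, 0.7556) = 0.9927
~A4 = 1 − 0.9700 = 0.0300
~A4 & A1 = a·b on (0.0300, 0.4700) = 0.0141
(~A4 & A1) | A1 = a + b − a·b on (0.0141, 0.4700) = 0.4775
(A4 | (A5 | ~A1)) | ((~A4 & A1) | A1) = a + b − a·b on (0.9927, 0.4775) = 0.9962

0.996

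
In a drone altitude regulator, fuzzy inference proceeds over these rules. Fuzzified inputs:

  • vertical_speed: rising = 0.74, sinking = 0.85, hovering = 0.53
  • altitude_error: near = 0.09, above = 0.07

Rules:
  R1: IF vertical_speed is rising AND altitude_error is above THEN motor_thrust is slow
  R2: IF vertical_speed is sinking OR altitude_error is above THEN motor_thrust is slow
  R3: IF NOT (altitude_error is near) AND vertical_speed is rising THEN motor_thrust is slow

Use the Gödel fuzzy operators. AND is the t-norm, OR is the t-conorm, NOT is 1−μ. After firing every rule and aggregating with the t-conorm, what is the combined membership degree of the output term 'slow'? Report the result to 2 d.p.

R1: rising=0.74, above=0.07; AND[min(a, b)] → w = 0.07
R2: sinking=0.85, above=0.07; OR[max(a, b)] → w = 0.85
R3: ¬near=1−0.09=0.91, rising=0.74; AND[min(a, b)] → w = 0.74
Rules with consequent 'slow': {R1, R2, R3} → strengths 0.07, 0.85, 0.74
Aggregate via t-conorm [max(a, b)]: 0.85

0.85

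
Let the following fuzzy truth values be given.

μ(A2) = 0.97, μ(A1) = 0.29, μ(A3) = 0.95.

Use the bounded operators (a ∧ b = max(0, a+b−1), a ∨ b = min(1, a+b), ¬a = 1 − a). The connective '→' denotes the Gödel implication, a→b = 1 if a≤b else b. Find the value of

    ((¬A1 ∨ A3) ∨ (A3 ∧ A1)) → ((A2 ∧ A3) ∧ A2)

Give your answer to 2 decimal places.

¬A1 = 1 − 0.29 = 0.71
¬A1 ∨ A3 = min(1, a+b) on (0.71, 0.95) = 1.00
A3 ∧ A1 = max(0, a+b−1) on (0.95, 0.29) = 0.24
(¬A1 ∨ A3) ∨ (A3 ∧ A1) = min(1, a+b) on (1.00, 0.24) = 1.00
A2 ∧ A3 = max(0, a+b−1) on (0.97, 0.95) = 0.92
(A2 ∧ A3) ∧ A2 = max(0, a+b−1) on (0.92, 0.97) = 0.89
((¬A1 ∨ A3) ∨ (A3 ∧ A1)) → ((A2 ∧ A3) ∧ A2)  [Gödel: 1 if a≤b else b] with a=1.00, b=0.89 → 0.89

0.89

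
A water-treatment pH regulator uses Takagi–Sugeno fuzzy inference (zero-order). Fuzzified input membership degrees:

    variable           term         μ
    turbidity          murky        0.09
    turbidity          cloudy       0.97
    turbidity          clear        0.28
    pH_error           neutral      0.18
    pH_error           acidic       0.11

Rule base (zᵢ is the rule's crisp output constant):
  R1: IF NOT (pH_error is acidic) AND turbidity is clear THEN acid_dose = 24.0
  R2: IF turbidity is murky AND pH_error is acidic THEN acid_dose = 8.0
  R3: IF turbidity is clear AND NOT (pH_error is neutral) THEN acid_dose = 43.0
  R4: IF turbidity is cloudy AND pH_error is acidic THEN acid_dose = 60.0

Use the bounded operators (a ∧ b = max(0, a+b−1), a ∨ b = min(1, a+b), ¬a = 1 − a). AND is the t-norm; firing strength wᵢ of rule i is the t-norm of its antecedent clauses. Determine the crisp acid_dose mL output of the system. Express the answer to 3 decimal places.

R1 (z=24.0): ¬acidic=1−0.11=0.89, clear=0.28; AND[max(0, a+b−1)] → w = 0.17
R2 (z=8.0): murky=0.09, acidic=0.11; AND[max(0, a+b−1)] → w = 0.00
R3 (z=43.0): clear=0.28, ¬neutral=1−0.18=0.82; AND[max(0, a+b−1)] → w = 0.10
R4 (z=60.0): cloudy=0.97, acidic=0.11; AND[max(0, a+b−1)] → w = 0.08
Weighted average = (0.17·24.0 + 0.00·8.0 + 0.10·43.0 + 0.08·60.0) / (0.17 + 0.00 + 0.10 + 0.08)
  = 13.1800 / 0.3500 = 37.657

37.657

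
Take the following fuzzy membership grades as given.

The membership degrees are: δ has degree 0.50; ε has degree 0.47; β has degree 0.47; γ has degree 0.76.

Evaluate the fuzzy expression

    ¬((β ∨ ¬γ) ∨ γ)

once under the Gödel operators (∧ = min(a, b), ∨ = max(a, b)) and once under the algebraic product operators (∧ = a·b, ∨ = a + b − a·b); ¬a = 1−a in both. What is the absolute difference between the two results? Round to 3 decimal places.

0.143

Under Gödel:
  ¬γ = 1 − 0.76 = 0.24
  β ∨ ¬γ = max(a, b) on (0.47, 0.24) = 0.47
  (β ∨ ¬γ) ∨ γ = max(a, b) on (0.47, 0.76) = 0.76
  ¬((β ∨ ¬γ) ∨ γ) = 1 − 0.76 = 0.24
  → value = 0.2400
Under algebraic product:
  ¬γ = 1 − 0.7600 = 0.2400
  β ∨ ¬γ = a + b − a·b on (0.4700, 0.2400) = 0.5972
  (β ∨ ¬γ) ∨ γ = a + b − a·b on (0.5972, 0.7600) = 0.9033
  ¬((β ∨ ¬γ) ∨ γ) = 1 − 0.9033 = 0.0967
  → value = 0.0967
|0.2400 − 0.0967| = 0.143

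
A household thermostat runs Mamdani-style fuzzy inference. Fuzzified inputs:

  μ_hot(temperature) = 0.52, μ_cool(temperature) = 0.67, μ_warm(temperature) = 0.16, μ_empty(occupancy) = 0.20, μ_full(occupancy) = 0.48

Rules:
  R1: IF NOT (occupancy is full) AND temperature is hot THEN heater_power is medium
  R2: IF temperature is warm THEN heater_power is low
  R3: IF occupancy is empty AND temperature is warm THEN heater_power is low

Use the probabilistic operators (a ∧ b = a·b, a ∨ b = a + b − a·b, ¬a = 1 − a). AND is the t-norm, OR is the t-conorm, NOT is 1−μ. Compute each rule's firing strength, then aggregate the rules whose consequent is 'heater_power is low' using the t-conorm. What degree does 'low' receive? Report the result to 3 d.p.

0.187

R1: ¬full=1−0.48=0.52, hot=0.52; AND[a·b] → w = 0.2704
R2: warm=0.16 → w = 0.1600
R3: empty=0.20, warm=0.16; AND[a·b] → w = 0.0320
Rules with consequent 'low': {R2, R3} → strengths 0.1600, 0.0320
Aggregate via t-conorm [a + b − a·b]: 0.1869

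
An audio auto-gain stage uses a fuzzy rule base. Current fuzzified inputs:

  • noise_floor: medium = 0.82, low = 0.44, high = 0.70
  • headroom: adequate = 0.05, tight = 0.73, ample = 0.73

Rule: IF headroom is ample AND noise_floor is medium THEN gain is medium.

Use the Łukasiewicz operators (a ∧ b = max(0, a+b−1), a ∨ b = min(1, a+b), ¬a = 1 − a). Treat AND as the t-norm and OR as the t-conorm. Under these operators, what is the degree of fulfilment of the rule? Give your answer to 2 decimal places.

0.55

firing strength: ample=0.73, medium=0.82; AND[max(0, a+b−1)] → w = 0.55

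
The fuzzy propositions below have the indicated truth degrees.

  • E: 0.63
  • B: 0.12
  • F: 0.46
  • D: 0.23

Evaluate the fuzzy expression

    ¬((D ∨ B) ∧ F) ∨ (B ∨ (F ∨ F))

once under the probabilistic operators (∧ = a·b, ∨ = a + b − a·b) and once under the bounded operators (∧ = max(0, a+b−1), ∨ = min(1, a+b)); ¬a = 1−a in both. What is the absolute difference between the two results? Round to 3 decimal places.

Under probabilistic:
  D ∨ B = a + b − a·b on (0.2300, 0.1200) = 0.3224
  (D ∨ B) ∧ F = a·b on (0.3224, 0.4600) = 0.1483
  ¬((D ∨ B) ∧ F) = 1 − 0.1483 = 0.8517
  F ∨ F = a + b − a·b on (0.4600, 0.4600) = 0.7084
  B ∨ (F ∨ F) = a + b − a·b on (0.1200, 0.7084) = 0.7434
  ¬((D ∨ B) ∧ F) ∨ (B ∨ (F ∨ F)) = a + b − a·b on (0.8517, 0.7434) = 0.9619
  → value = 0.9619
Under bounded:
  D ∨ B = min(1, a+b) on (0.23, 0.12) = 0.35
  (D ∨ B) ∧ F = max(0, a+b−1) on (0.35, 0.46) = 0.00
  ¬((D ∨ B) ∧ F) = 1 − 0.00 = 1.00
  F ∨ F = min(1, a+b) on (0.46, 0.46) = 0.92
  B ∨ (F ∨ F) = min(1, a+b) on (0.12, 0.92) = 1.00
  ¬((D ∨ B) ∧ F) ∨ (B ∨ (F ∨ F)) = min(1, a+b) on (1.00, 1.00) = 1.00
  → value = 1.0000
|0.9619 − 1.0000| = 0.038

0.038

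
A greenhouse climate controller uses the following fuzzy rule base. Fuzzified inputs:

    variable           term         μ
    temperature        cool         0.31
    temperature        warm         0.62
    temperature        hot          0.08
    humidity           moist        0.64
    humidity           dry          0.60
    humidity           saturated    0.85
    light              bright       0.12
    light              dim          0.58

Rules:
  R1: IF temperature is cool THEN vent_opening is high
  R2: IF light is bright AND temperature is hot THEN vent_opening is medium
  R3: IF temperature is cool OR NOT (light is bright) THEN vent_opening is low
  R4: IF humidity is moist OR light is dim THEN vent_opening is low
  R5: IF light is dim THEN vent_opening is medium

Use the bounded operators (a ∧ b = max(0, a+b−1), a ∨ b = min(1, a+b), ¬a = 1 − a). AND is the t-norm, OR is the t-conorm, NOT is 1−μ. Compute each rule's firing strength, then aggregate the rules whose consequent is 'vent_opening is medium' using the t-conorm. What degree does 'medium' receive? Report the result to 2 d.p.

0.58

R1: cool=0.31 → w = 0.31
R2: bright=0.12, hot=0.08; AND[max(0, a+b−1)] → w = 0.00
R3: cool=0.31, ¬bright=1−0.12=0.88; OR[min(1, a+b)] → w = 1.00
R4: moist=0.64, dim=0.58; OR[min(1, a+b)] → w = 1.00
R5: dim=0.58 → w = 0.58
Rules with consequent 'medium': {R2, R5} → strengths 0.00, 0.58
Aggregate via t-conorm [min(1, a+b)]: 0.58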